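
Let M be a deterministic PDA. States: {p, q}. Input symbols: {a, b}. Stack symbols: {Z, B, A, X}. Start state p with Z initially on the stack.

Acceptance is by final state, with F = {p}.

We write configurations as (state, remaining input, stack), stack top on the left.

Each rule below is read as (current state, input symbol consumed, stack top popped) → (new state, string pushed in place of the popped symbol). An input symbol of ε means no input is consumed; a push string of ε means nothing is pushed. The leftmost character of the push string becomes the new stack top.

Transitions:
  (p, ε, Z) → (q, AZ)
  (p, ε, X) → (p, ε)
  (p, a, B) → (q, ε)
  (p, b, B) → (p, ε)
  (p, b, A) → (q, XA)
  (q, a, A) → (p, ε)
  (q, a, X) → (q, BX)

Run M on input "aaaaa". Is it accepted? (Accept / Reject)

(p, aaaaa, Z)
  ε-move, top Z: go to q, push AZ → (q, aaaaa, AZ)
  read a, top A: go to p, push ε → (p, aaaa, Z)
  ε-move, top Z: go to q, push AZ → (q, aaaa, AZ)
  read a, top A: go to p, push ε → (p, aaa, Z)
  ε-move, top Z: go to q, push AZ → (q, aaa, AZ)
  read a, top A: go to p, push ε → (p, aa, Z)
  ε-move, top Z: go to q, push AZ → (q, aa, AZ)
  read a, top A: go to p, push ε → (p, a, Z)
  ε-move, top Z: go to q, push AZ → (q, a, AZ)
  read a, top A: go to p, push ε → (p, ε, Z)
All input consumed; state p ∈ F.

Accept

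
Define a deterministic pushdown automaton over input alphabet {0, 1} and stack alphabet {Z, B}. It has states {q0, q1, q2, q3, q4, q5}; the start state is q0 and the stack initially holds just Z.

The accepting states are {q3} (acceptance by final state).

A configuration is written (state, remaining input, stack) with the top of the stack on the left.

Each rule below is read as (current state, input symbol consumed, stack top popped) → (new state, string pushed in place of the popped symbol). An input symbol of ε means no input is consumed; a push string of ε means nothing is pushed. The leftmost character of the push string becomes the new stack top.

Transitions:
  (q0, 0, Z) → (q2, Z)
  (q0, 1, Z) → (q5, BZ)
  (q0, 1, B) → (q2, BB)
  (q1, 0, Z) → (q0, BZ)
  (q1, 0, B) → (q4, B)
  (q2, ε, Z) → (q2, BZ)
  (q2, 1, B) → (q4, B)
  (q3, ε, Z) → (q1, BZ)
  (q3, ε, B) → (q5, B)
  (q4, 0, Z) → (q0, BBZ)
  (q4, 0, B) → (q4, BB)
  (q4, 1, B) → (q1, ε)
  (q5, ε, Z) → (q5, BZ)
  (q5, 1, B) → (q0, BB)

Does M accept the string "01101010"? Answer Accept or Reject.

(q0, 01101010, Z)
  read 0, top Z: go to q2, push Z → (q2, 1101010, Z)
  ε-move, top Z: go to q2, push BZ → (q2, 1101010, BZ)
  read 1, top B: go to q4, push B → (q4, 101010, BZ)
  read 1, top B: go to q1, push ε → (q1, 01010, Z)
  read 0, top Z: go to q0, push BZ → (q0, 1010, BZ)
  read 1, top B: go to q2, push BB → (q2, 010, BBZ)
No transition applies at (q2, 010, BBZ); input not fully consumed.

Reject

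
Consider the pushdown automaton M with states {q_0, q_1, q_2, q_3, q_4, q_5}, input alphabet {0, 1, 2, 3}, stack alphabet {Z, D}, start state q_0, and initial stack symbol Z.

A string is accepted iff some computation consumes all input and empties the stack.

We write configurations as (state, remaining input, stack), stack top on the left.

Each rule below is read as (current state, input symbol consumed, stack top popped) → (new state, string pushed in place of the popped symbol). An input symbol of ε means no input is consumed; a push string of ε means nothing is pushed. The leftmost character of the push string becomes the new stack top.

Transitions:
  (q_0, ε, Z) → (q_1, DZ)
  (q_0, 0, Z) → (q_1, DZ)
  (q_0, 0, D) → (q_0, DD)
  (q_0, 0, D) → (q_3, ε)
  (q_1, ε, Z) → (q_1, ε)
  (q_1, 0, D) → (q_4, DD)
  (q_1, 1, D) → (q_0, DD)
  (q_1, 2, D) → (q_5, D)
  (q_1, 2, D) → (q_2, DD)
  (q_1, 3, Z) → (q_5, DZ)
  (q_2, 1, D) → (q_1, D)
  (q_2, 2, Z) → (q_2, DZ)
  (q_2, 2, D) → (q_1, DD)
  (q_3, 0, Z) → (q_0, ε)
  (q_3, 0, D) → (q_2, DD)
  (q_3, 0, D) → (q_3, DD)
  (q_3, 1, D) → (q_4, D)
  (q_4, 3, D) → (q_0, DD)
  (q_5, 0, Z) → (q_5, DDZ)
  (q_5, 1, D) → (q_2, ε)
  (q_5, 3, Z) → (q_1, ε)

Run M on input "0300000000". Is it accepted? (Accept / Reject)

Reject

No computation consumes all input and empties the stack.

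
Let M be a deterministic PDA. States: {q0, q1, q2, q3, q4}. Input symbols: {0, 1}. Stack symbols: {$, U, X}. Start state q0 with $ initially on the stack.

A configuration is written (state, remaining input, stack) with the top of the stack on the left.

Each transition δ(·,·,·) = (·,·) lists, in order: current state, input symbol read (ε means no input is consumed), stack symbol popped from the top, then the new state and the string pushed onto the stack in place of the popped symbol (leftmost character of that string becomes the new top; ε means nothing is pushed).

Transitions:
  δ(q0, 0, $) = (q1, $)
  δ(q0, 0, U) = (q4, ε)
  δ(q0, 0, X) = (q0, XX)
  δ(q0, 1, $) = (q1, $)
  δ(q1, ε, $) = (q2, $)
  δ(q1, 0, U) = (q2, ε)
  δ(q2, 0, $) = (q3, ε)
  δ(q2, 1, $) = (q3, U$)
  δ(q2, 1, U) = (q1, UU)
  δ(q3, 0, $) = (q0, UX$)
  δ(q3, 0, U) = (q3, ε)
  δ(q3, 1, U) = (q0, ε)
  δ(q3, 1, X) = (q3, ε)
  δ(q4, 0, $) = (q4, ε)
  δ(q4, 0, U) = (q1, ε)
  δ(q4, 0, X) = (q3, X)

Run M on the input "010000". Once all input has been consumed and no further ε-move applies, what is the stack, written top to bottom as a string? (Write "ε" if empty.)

(q0, 010000, $)
  read 0, top $: go to q1, push $ → (q1, 10000, $)
  ε-move, top $: go to q2, push $ → (q2, 10000, $)
  read 1, top $: go to q3, push U$ → (q3, 0000, U$)
  read 0, top U: go to q3, push ε → (q3, 000, $)
  read 0, top $: go to q0, push UX$ → (q0, 00, UX$)
  read 0, top U: go to q4, push ε → (q4, 0, X$)
  read 0, top X: go to q3, push X → (q3, ε, X$)
All input consumed in state q3 with stack X$.

X$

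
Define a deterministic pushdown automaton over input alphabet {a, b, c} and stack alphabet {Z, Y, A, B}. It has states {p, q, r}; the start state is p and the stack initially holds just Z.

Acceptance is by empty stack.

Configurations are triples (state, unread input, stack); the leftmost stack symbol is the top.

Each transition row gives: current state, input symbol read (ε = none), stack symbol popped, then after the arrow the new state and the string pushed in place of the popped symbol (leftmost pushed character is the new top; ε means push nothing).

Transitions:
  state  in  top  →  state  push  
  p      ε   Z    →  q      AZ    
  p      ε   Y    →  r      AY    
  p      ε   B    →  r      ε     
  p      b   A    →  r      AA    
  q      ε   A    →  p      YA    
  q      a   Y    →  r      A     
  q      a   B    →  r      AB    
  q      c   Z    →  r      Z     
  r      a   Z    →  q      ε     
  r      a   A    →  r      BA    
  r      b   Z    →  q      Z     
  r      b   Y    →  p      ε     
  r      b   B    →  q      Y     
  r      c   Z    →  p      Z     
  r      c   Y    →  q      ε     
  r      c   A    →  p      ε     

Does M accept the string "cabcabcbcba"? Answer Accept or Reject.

(p, cabcabcbcba, Z)
  ε-move, top Z: go to q, push AZ → (q, cabcabcbcba, AZ)
  ε-move, top A: go to p, push YA → (p, cabcabcbcba, YAZ)
  ε-move, top Y: go to r, push AY → (r, cabcabcbcba, AYAZ)
  read c, top A: go to p, push ε → (p, abcabcbcba, YAZ)
  ε-move, top Y: go to r, push AY → (r, abcabcbcba, AYAZ)
  read a, top A: go to r, push BA → (r, bcabcbcba, BAYAZ)
  read b, top B: go to q, push Y → (q, cabcbcba, YAYAZ)
No transition applies at (q, cabcbcba, YAYAZ); input not fully consumed.

Reject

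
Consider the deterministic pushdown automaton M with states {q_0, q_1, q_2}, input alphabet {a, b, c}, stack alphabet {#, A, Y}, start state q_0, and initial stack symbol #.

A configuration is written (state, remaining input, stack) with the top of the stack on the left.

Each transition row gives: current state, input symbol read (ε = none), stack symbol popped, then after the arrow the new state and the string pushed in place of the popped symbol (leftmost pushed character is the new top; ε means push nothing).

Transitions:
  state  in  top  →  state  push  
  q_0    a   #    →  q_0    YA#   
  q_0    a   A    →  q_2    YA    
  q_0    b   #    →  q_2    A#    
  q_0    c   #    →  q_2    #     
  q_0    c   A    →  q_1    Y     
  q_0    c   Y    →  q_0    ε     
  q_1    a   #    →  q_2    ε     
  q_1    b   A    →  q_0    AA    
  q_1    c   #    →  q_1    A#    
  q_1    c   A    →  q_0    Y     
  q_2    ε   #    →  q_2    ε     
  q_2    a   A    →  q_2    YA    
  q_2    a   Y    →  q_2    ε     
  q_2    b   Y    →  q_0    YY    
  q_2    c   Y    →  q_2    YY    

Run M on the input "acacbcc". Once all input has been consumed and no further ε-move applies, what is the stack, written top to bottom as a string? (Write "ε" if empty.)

YA#

(q_0, acacbcc, #)
  read a, top #: go to q_0, push YA# → (q_0, cacbcc, YA#)
  read c, top Y: go to q_0, push ε → (q_0, acbcc, A#)
  read a, top A: go to q_2, push YA → (q_2, cbcc, YA#)
  read c, top Y: go to q_2, push YY → (q_2, bcc, YYA#)
  read b, top Y: go to q_0, push YY → (q_0, cc, YYYA#)
  read c, top Y: go to q_0, push ε → (q_0, c, YYA#)
  read c, top Y: go to q_0, push ε → (q_0, ε, YA#)
All input consumed in state q_0 with stack YA#.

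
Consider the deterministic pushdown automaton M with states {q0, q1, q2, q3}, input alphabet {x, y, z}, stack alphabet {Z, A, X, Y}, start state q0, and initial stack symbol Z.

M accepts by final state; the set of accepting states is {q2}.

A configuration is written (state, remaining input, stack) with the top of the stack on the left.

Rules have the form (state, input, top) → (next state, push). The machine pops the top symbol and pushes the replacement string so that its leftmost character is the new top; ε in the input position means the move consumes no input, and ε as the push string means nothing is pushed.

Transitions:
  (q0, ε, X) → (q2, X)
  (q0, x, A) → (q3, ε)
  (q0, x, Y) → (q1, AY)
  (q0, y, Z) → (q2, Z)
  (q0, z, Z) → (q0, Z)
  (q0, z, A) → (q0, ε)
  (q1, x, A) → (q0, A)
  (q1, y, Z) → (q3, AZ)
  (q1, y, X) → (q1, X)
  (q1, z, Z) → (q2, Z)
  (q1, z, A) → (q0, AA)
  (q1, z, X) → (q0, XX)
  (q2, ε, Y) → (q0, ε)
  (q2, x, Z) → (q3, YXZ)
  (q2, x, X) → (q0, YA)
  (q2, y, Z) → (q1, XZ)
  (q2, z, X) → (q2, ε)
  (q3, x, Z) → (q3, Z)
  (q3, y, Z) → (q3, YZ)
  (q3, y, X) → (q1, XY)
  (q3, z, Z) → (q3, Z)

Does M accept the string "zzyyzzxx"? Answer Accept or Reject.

Reject

(q0, zzyyzzxx, Z) ⊢ (q0, zyyzzxx, Z) ⊢ (q0, yyzzxx, Z) ⊢ (q2, yzzxx, Z) ⊢ (q1, zzxx, XZ) ⊢ (q0, zxx, XXZ) ⊢ (q2, zxx, XXZ) ⊢ (q2, xx, XZ) ⊢ (q0, x, YAZ) ⊢ (q1, ε, AYAZ)
All input consumed; state q1 ∉ F and no further ε-move applies.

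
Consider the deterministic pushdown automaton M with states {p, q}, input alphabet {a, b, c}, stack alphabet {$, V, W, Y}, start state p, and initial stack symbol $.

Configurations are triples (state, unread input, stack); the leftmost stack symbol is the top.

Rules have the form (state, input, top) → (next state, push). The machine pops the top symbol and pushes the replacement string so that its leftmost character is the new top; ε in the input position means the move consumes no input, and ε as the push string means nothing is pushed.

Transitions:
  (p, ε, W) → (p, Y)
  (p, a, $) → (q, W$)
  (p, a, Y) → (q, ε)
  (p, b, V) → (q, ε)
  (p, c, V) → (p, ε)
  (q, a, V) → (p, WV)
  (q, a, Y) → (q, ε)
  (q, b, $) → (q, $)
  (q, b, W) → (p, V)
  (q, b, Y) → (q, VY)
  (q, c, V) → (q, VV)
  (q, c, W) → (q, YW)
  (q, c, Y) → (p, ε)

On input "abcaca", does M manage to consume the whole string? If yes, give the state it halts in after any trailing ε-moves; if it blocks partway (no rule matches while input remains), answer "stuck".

(p, abcaca, $) ⊢ (q, bcaca, W$) ⊢ (p, caca, V$) ⊢ (p, aca, $) ⊢ (q, ca, W$) ⊢ (q, a, YW$) ⊢ (q, ε, W$)
All input consumed; M is in state q.

q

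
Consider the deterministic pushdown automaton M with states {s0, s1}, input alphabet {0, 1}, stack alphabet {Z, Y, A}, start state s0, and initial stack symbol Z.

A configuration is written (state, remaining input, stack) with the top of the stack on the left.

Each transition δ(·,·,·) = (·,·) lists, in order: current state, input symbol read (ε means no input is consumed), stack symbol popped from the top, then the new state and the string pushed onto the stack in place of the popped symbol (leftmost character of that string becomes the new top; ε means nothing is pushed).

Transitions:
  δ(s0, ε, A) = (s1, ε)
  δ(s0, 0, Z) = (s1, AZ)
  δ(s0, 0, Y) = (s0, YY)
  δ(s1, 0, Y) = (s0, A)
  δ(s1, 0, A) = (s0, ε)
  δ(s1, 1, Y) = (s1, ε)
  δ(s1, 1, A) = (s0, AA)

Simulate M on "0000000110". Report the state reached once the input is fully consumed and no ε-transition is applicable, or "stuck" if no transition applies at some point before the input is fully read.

(s0, 0000000110, Z) ⊢ (s1, 000000110, AZ) ⊢ (s0, 00000110, Z) ⊢ (s1, 0000110, AZ) ⊢ (s0, 000110, Z) ⊢ (s1, 00110, AZ) ⊢ (s0, 0110, Z) ⊢ (s1, 110, AZ) ⊢ (s0, 10, AAZ) ⊢ (s1, 10, AZ) ⊢ (s0, 0, AAZ) ⊢ (s1, 0, AZ) ⊢ (s0, ε, Z)
All input consumed; M is in state s0.

s0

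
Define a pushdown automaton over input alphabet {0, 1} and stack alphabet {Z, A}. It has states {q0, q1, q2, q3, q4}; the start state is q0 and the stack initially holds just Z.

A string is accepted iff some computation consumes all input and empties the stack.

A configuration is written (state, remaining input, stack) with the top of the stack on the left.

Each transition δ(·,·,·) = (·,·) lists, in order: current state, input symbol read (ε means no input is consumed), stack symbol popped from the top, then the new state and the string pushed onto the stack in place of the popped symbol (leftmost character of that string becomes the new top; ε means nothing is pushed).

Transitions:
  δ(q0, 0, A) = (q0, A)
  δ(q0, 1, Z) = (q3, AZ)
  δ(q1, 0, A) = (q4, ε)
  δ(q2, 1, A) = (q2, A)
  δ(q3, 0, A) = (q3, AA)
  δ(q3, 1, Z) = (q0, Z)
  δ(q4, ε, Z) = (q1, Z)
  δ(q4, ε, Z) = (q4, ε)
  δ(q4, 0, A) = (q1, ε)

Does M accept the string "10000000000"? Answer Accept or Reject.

Reject

No computation consumes all input and empties the stack.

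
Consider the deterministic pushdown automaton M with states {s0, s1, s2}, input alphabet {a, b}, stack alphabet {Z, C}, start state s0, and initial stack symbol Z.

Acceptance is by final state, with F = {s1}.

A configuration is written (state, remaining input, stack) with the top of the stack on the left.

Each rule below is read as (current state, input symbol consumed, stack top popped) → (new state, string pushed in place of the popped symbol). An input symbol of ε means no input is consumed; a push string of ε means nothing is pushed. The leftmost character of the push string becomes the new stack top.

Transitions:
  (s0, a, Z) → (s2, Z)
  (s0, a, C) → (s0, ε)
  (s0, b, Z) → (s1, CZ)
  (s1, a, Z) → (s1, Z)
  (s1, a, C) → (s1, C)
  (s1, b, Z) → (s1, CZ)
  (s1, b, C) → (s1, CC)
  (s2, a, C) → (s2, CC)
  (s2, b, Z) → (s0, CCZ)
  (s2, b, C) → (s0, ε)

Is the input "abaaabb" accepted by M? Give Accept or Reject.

(s0, abaaabb, Z)
  read a, top Z: go to s2, push Z → (s2, baaabb, Z)
  read b, top Z: go to s0, push CCZ → (s0, aaabb, CCZ)
  read a, top C: go to s0, push ε → (s0, aabb, CZ)
  read a, top C: go to s0, push ε → (s0, abb, Z)
  read a, top Z: go to s2, push Z → (s2, bb, Z)
  read b, top Z: go to s0, push CCZ → (s0, b, CCZ)
No transition applies at (s0, b, CCZ); input not fully consumed.

Reject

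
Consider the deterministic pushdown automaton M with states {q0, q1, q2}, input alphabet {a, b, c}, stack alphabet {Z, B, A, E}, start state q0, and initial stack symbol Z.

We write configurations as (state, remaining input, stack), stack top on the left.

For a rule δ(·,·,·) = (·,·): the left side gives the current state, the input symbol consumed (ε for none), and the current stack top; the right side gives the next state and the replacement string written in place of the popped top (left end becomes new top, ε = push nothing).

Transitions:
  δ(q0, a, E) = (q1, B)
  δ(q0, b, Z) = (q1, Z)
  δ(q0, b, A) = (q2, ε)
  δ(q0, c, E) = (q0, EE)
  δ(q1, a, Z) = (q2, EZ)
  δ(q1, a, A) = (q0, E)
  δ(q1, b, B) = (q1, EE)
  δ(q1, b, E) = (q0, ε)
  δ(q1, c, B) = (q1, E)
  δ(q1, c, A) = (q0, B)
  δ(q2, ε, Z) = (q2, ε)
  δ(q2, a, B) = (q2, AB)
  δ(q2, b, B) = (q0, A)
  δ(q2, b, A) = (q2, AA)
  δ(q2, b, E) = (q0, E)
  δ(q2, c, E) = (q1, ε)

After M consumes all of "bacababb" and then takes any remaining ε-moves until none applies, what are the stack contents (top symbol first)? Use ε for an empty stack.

(q0, bacababb, Z) ⊢ (q1, acababb, Z) ⊢ (q2, cababb, EZ) ⊢ (q1, ababb, Z) ⊢ (q2, babb, EZ) ⊢ (q0, abb, EZ) ⊢ (q1, bb, BZ) ⊢ (q1, b, EEZ) ⊢ (q0, ε, EZ)
All input consumed in state q0 with stack EZ.

EZ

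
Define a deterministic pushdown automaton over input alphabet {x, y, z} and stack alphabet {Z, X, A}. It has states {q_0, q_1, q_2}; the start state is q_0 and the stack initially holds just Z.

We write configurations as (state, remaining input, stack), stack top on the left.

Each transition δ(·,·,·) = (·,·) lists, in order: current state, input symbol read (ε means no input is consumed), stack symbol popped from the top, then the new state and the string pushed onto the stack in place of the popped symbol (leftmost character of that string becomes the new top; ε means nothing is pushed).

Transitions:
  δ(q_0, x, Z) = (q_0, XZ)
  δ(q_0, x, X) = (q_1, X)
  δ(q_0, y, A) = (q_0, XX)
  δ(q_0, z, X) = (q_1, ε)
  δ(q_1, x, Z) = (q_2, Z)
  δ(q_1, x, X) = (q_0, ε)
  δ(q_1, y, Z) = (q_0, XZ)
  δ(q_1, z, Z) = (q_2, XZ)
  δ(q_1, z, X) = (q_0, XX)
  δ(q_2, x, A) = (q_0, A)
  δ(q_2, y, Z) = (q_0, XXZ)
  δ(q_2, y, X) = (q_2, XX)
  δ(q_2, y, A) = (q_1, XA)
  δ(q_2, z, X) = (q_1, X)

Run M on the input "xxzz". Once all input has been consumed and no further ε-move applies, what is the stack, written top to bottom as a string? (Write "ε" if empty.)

(q_0, xxzz, Z)
  read x, top Z: go to q_0, push XZ → (q_0, xzz, XZ)
  read x, top X: go to q_1, push X → (q_1, zz, XZ)
  read z, top X: go to q_0, push XX → (q_0, z, XXZ)
  read z, top X: go to q_1, push ε → (q_1, ε, XZ)
All input consumed in state q_1 with stack XZ.

XZ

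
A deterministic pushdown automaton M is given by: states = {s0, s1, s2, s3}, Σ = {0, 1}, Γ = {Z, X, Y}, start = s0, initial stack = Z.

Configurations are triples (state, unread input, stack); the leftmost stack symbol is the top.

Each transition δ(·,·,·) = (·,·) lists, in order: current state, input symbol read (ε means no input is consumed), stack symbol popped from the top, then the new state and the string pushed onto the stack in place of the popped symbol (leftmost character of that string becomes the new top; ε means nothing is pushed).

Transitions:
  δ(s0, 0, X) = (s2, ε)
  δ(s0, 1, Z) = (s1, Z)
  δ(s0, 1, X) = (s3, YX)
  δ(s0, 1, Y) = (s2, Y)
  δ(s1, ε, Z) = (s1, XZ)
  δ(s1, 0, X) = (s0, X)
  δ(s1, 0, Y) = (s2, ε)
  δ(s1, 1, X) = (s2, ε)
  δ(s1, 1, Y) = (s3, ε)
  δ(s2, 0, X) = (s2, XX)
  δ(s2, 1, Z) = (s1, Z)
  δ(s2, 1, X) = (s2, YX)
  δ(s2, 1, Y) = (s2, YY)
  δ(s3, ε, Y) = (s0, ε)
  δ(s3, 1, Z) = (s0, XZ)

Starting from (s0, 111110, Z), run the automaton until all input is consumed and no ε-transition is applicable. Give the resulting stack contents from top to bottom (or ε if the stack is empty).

(s0, 111110, Z) ⊢ (s1, 11110, Z) ⊢ (s1, 11110, XZ) ⊢ (s2, 1110, Z) ⊢ (s1, 110, Z) ⊢ (s1, 110, XZ) ⊢ (s2, 10, Z) ⊢ (s1, 0, Z) ⊢ (s1, 0, XZ) ⊢ (s0, ε, XZ)
All input consumed in state s0 with stack XZ.

XZ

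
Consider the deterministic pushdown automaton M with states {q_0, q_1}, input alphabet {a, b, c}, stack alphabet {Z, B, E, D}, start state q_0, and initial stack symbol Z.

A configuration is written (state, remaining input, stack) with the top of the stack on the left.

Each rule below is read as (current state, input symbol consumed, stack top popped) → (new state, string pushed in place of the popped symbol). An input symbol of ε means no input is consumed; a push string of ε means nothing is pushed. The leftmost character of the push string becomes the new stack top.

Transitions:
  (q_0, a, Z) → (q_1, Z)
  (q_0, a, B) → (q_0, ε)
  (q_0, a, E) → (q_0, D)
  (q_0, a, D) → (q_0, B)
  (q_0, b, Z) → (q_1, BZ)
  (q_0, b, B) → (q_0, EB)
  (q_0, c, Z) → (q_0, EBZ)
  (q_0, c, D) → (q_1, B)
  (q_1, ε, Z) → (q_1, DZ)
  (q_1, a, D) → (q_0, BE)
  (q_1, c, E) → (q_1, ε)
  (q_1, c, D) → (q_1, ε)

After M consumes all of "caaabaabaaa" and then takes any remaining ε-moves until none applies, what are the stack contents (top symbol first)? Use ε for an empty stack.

(q_0, caaabaabaaa, Z) ⊢ (q_0, aaabaabaaa, EBZ) ⊢ (q_0, aabaabaaa, DBZ) ⊢ (q_0, abaabaaa, BBZ) ⊢ (q_0, baabaaa, BZ) ⊢ (q_0, aabaaa, EBZ) ⊢ (q_0, abaaa, DBZ) ⊢ (q_0, baaa, BBZ) ⊢ (q_0, aaa, EBBZ) ⊢ (q_0, aa, DBBZ) ⊢ (q_0, a, BBBZ) ⊢ (q_0, ε, BBZ)
All input consumed in state q_0 with stack BBZ.

BBZ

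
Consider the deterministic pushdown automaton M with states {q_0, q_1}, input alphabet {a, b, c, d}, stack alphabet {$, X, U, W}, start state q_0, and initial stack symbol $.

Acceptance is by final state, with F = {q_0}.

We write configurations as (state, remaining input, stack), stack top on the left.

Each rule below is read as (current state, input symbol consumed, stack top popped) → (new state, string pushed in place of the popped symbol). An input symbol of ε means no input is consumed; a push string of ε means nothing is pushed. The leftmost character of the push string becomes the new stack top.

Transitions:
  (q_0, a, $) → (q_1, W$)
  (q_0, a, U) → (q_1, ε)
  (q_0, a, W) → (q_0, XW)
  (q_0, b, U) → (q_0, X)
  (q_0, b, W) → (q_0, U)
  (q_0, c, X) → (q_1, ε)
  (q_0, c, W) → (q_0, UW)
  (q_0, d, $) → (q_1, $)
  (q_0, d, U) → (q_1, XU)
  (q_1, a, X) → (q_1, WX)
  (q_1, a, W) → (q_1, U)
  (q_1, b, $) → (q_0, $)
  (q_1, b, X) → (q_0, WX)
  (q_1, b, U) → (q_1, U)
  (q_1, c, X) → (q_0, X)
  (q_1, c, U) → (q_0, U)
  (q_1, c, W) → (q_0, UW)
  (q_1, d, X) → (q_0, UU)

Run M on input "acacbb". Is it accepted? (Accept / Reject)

(q_0, acacbb, $)
  read a, top $: go to q_1, push W$ → (q_1, cacbb, W$)
  read c, top W: go to q_0, push UW → (q_0, acbb, UW$)
  read a, top U: go to q_1, push ε → (q_1, cbb, W$)
  read c, top W: go to q_0, push UW → (q_0, bb, UW$)
  read b, top U: go to q_0, push X → (q_0, b, XW$)
No transition applies at (q_0, b, XW$); input not fully consumed.

Reject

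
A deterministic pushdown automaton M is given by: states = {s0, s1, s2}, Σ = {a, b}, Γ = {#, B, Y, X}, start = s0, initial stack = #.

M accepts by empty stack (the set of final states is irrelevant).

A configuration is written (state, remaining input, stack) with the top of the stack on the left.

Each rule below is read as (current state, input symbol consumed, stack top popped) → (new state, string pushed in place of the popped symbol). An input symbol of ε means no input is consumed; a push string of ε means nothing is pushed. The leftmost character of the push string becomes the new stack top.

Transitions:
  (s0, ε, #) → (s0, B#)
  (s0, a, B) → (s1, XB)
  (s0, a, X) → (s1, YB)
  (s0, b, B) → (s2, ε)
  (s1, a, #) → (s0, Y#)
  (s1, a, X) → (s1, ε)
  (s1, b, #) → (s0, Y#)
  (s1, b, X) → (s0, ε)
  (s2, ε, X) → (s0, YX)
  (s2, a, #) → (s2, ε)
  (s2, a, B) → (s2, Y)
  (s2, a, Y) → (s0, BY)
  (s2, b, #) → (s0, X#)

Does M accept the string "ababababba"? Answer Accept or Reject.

(s0, ababababba, #)
  ε-move, top #: go to s0, push B# → (s0, ababababba, B#)
  read a, top B: go to s1, push XB → (s1, babababba, XB#)
  read b, top X: go to s0, push ε → (s0, abababba, B#)
  read a, top B: go to s1, push XB → (s1, bababba, XB#)
  read b, top X: go to s0, push ε → (s0, ababba, B#)
  read a, top B: go to s1, push XB → (s1, babba, XB#)
  read b, top X: go to s0, push ε → (s0, abba, B#)
  read a, top B: go to s1, push XB → (s1, bba, XB#)
  read b, top X: go to s0, push ε → (s0, ba, B#)
  read b, top B: go to s2, push ε → (s2, a, #)
  read a, top #: go to s2, push ε → (s2, ε, ε)
All input consumed and the stack is empty.

Accept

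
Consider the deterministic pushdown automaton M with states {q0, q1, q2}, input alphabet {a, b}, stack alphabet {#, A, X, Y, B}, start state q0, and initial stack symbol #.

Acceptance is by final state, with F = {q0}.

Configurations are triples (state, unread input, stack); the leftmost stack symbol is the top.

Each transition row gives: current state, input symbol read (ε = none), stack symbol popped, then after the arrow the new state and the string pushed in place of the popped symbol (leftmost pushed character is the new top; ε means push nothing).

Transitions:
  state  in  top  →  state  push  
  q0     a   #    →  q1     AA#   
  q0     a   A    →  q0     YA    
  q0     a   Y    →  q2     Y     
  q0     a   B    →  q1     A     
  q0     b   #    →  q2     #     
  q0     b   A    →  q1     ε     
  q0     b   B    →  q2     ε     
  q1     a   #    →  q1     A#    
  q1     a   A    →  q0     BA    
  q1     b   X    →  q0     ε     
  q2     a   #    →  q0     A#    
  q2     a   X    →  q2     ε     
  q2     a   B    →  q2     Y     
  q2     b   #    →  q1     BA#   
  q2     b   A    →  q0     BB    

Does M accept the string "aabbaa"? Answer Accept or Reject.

Accept

(q0, aabbaa, #) ⊢ (q1, abbaa, AA#) ⊢ (q0, bbaa, BAA#) ⊢ (q2, baa, AA#) ⊢ (q0, aa, BBA#) ⊢ (q1, a, ABA#) ⊢ (q0, ε, BABA#)
All input consumed; state q0 ∈ F.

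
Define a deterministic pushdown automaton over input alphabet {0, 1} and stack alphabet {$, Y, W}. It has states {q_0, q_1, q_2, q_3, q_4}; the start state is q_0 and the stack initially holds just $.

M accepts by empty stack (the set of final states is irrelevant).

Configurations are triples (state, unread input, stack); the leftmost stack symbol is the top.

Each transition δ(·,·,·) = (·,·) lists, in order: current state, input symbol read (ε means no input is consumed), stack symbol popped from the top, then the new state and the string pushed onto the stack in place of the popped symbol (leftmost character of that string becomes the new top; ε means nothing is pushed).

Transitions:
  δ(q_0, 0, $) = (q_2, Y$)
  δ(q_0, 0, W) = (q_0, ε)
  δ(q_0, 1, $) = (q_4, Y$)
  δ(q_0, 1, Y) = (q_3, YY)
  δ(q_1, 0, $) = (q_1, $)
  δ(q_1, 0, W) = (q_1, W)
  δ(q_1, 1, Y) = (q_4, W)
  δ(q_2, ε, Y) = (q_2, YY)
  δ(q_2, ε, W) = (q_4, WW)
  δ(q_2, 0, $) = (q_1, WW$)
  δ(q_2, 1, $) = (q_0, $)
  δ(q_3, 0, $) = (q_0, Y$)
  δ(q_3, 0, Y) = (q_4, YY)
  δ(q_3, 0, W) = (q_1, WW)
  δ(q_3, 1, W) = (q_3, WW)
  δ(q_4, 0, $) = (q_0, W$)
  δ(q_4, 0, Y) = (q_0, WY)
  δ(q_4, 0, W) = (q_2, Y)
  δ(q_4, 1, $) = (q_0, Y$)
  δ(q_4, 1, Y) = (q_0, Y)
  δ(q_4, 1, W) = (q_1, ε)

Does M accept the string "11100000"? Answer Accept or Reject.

Reject

(q_0, 11100000, $)
  read 1, top $: go to q_4, push Y$ → (q_4, 1100000, Y$)
  read 1, top Y: go to q_0, push Y → (q_0, 100000, Y$)
  read 1, top Y: go to q_3, push YY → (q_3, 00000, YY$)
  read 0, top Y: go to q_4, push YY → (q_4, 0000, YYY$)
  read 0, top Y: go to q_0, push WY → (q_0, 000, WYYY$)
  read 0, top W: go to q_0, push ε → (q_0, 00, YYY$)
No transition applies at (q_0, 00, YYY$); input not fully consumed.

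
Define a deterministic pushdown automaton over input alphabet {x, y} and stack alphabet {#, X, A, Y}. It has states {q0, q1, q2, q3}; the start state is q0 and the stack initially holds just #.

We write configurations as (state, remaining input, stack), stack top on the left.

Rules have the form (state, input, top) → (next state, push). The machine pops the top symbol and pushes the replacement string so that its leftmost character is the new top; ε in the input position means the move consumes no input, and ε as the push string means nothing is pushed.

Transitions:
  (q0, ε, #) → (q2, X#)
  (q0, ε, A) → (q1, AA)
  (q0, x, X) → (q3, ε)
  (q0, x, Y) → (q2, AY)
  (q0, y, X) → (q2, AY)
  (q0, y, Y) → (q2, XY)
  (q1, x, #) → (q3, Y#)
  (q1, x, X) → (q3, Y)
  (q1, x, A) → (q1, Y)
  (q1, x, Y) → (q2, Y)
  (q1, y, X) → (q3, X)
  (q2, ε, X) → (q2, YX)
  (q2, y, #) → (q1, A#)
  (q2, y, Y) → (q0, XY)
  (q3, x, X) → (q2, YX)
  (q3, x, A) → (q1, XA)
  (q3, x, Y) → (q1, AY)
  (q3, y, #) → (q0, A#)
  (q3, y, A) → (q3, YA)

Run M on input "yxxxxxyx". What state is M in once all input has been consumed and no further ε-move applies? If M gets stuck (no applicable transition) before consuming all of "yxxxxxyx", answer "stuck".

(q0, yxxxxxyx, #)
  ε-move, top #: go to q2, push X# → (q2, yxxxxxyx, X#)
  ε-move, top X: go to q2, push YX → (q2, yxxxxxyx, YX#)
  read y, top Y: go to q0, push XY → (q0, xxxxxyx, XYX#)
  read x, top X: go to q3, push ε → (q3, xxxxyx, YX#)
  read x, top Y: go to q1, push AY → (q1, xxxyx, AYX#)
  read x, top A: go to q1, push Y → (q1, xxyx, YYX#)
  read x, top Y: go to q2, push Y → (q2, xyx, YYX#)
No transition for (q2, x, top Y); M blocks with input xyx remaining.

stuck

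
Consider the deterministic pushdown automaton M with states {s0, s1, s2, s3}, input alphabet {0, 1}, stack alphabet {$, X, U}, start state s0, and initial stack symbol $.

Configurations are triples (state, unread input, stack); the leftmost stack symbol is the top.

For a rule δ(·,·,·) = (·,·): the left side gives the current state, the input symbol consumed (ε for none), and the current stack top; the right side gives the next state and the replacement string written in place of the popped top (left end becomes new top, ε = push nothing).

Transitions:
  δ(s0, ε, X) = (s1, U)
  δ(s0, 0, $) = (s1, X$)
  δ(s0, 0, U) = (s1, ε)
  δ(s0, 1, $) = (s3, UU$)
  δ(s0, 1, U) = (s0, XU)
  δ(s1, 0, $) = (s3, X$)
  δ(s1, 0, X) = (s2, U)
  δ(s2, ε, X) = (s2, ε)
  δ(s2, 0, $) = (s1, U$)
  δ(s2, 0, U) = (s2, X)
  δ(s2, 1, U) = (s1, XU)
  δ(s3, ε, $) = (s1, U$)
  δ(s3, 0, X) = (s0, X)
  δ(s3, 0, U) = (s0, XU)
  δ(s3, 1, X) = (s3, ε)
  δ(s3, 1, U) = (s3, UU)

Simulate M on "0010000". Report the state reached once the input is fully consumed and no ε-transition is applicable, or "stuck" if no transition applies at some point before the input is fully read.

s1

(s0, 0010000, $) ⊢ (s1, 010000, X$) ⊢ (s2, 10000, U$) ⊢ (s1, 0000, XU$) ⊢ (s2, 000, UU$) ⊢ (s2, 00, XU$) ⊢ (s2, 00, U$) ⊢ (s2, 0, X$) ⊢ (s2, 0, $) ⊢ (s1, ε, U$)
All input consumed; M is in state s1.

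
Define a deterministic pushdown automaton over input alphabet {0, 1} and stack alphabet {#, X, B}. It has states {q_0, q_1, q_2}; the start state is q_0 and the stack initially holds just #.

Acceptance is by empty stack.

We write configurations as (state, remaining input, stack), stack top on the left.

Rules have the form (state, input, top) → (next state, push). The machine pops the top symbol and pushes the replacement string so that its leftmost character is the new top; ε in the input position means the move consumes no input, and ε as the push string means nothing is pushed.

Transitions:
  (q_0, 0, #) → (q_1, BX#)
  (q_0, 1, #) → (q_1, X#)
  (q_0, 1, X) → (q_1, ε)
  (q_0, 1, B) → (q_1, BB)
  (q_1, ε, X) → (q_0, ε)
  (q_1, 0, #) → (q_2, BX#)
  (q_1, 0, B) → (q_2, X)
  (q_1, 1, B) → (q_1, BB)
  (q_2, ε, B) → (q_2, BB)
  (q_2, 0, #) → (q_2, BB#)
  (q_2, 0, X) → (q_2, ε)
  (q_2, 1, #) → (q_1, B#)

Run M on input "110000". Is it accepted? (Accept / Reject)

(q_0, 110000, #)
  read 1, top #: go to q_1, push X# → (q_1, 10000, X#)
  ε-move, top X: go to q_0, push ε → (q_0, 10000, #)
  read 1, top #: go to q_1, push X# → (q_1, 0000, X#)
  ε-move, top X: go to q_0, push ε → (q_0, 0000, #)
  read 0, top #: go to q_1, push BX# → (q_1, 000, BX#)
  read 0, top B: go to q_2, push X → (q_2, 00, XX#)
  read 0, top X: go to q_2, push ε → (q_2, 0, X#)
  read 0, top X: go to q_2, push ε → (q_2, ε, #)
All input consumed; stack is #, not empty, and no further ε-move applies.

Reject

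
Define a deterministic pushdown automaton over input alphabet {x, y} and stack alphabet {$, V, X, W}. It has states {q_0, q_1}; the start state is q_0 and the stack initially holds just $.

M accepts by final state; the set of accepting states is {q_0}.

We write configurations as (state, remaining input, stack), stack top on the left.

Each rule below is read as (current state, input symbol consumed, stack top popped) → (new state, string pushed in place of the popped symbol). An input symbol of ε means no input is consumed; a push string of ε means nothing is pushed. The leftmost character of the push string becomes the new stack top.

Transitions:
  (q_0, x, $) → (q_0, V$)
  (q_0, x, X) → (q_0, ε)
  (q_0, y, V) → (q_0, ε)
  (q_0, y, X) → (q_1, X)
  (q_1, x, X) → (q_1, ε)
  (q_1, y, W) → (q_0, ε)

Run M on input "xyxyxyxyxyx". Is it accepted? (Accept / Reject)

Accept

(q_0, xyxyxyxyxyx, $)
  read x, top $: go to q_0, push V$ → (q_0, yxyxyxyxyx, V$)
  read y, top V: go to q_0, push ε → (q_0, xyxyxyxyx, $)
  read x, top $: go to q_0, push V$ → (q_0, yxyxyxyx, V$)
  read y, top V: go to q_0, push ε → (q_0, xyxyxyx, $)
  read x, top $: go to q_0, push V$ → (q_0, yxyxyx, V$)
  read y, top V: go to q_0, push ε → (q_0, xyxyx, $)
  read x, top $: go to q_0, push V$ → (q_0, yxyx, V$)
  read y, top V: go to q_0, push ε → (q_0, xyx, $)
  read x, top $: go to q_0, push V$ → (q_0, yx, V$)
  read y, top V: go to q_0, push ε → (q_0, x, $)
  read x, top $: go to q_0, push V$ → (q_0, ε, V$)
All input consumed; state q_0 ∈ F.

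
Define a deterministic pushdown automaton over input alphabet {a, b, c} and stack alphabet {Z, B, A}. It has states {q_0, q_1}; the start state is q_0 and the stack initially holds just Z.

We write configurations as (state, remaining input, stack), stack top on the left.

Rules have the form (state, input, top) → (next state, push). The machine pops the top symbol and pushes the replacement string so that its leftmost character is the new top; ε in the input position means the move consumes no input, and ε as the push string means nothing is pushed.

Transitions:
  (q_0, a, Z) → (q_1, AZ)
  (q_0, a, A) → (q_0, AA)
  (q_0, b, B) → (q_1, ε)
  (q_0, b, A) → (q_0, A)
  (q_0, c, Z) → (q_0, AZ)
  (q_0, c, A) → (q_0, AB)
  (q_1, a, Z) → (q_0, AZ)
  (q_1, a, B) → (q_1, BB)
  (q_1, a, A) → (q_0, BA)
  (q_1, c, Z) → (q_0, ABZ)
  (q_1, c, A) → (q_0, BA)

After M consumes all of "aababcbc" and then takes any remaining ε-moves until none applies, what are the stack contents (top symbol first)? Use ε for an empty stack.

(q_0, aababcbc, Z)
  read a, top Z: go to q_1, push AZ → (q_1, ababcbc, AZ)
  read a, top A: go to q_0, push BA → (q_0, babcbc, BAZ)
  read b, top B: go to q_1, push ε → (q_1, abcbc, AZ)
  read a, top A: go to q_0, push BA → (q_0, bcbc, BAZ)
  read b, top B: go to q_1, push ε → (q_1, cbc, AZ)
  read c, top A: go to q_0, push BA → (q_0, bc, BAZ)
  read b, top B: go to q_1, push ε → (q_1, c, AZ)
  read c, top A: go to q_0, push BA → (q_0, ε, BAZ)
All input consumed in state q_0 with stack BAZ.

BAZ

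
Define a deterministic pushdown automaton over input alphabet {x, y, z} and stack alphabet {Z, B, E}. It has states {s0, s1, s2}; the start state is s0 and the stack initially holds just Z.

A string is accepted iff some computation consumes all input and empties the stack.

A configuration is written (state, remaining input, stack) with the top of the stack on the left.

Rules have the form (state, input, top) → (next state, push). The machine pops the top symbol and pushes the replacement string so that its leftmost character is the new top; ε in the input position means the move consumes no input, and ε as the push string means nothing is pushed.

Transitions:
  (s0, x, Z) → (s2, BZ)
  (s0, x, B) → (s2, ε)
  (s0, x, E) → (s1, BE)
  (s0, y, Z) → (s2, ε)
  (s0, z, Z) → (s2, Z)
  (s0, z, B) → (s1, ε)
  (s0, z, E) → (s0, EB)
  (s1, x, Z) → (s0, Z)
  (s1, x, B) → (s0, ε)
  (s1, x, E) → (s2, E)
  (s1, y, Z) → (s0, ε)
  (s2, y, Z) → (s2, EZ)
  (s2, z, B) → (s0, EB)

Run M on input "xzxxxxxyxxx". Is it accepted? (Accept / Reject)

(s0, xzxxxxxyxxx, Z)
  read x, top Z: go to s2, push BZ → (s2, zxxxxxyxxx, BZ)
  read z, top B: go to s0, push EB → (s0, xxxxxyxxx, EBZ)
  read x, top E: go to s1, push BE → (s1, xxxxyxxx, BEBZ)
  read x, top B: go to s0, push ε → (s0, xxxyxxx, EBZ)
  read x, top E: go to s1, push BE → (s1, xxyxxx, BEBZ)
  read x, top B: go to s0, push ε → (s0, xyxxx, EBZ)
  read x, top E: go to s1, push BE → (s1, yxxx, BEBZ)
No transition applies at (s1, yxxx, BEBZ); input not fully consumed.

Reject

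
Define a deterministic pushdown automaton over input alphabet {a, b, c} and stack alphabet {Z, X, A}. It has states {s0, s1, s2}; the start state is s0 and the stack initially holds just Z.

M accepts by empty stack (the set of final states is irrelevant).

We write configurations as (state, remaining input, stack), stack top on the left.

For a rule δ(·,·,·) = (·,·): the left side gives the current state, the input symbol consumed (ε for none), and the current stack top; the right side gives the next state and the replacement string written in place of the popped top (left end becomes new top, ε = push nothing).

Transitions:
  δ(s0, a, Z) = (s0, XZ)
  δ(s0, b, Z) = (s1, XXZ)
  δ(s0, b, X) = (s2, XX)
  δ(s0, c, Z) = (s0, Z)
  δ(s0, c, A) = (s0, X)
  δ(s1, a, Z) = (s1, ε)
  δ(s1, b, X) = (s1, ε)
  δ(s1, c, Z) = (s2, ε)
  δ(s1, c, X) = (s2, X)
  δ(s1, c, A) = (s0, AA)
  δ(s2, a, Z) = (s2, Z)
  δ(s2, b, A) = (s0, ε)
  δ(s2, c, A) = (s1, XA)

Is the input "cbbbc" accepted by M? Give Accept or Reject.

(s0, cbbbc, Z)
  read c, top Z: go to s0, push Z → (s0, bbbc, Z)
  read b, top Z: go to s1, push XXZ → (s1, bbc, XXZ)
  read b, top X: go to s1, push ε → (s1, bc, XZ)
  read b, top X: go to s1, push ε → (s1, c, Z)
  read c, top Z: go to s2, push ε → (s2, ε, ε)
All input consumed and the stack is empty.

Accept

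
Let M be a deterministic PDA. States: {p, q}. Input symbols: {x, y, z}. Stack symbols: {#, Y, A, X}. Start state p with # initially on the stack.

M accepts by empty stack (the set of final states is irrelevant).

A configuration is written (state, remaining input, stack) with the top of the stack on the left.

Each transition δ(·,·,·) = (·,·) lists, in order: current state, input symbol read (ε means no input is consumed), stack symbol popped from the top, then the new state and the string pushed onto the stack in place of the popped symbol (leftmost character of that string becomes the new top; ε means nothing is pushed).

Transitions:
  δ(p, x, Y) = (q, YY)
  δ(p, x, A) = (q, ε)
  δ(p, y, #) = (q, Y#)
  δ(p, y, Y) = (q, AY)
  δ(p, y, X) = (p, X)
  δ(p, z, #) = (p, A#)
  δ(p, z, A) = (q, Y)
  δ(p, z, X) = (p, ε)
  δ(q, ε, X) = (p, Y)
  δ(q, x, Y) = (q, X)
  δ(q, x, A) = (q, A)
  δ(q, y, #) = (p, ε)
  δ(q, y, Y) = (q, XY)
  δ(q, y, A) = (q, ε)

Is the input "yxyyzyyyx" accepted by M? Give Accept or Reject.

Reject

(p, yxyyzyyyx, #)
  read y, top #: go to q, push Y# → (q, xyyzyyyx, Y#)
  read x, top Y: go to q, push X → (q, yyzyyyx, X#)
  ε-move, top X: go to p, push Y → (p, yyzyyyx, Y#)
  read y, top Y: go to q, push AY → (q, yzyyyx, AY#)
  read y, top A: go to q, push ε → (q, zyyyx, Y#)
No transition applies at (q, zyyyx, Y#); input not fully consumed.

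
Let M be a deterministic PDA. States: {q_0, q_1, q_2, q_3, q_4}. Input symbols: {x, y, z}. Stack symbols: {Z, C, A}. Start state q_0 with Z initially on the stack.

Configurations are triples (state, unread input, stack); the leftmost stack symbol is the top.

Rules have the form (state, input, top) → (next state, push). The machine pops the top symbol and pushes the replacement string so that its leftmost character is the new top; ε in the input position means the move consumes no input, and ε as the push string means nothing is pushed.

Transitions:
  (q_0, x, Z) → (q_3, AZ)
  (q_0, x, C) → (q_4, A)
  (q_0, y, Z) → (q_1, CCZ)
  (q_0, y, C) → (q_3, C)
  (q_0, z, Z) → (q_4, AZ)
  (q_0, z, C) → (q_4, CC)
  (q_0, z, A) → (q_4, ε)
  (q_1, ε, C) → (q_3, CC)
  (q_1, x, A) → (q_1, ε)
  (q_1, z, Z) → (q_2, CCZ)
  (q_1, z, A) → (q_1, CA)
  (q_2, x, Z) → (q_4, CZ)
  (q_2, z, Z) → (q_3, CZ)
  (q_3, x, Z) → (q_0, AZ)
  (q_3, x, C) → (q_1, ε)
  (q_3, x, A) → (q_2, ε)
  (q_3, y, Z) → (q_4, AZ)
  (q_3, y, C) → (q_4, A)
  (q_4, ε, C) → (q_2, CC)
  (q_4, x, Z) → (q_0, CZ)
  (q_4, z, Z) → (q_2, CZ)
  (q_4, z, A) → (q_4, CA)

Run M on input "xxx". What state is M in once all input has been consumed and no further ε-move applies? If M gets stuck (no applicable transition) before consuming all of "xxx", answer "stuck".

(q_0, xxx, Z) ⊢ (q_3, xx, AZ) ⊢ (q_2, x, Z) ⊢ (q_4, ε, CZ) ⊢ (q_2, ε, CCZ)
All input consumed; M is in state q_2.

q_2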